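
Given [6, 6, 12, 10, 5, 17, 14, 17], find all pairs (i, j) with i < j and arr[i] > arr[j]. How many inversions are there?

Finding inversions in [6, 6, 12, 10, 5, 17, 14, 17]:

(0, 4): arr[0]=6 > arr[4]=5
(1, 4): arr[1]=6 > arr[4]=5
(2, 3): arr[2]=12 > arr[3]=10
(2, 4): arr[2]=12 > arr[4]=5
(3, 4): arr[3]=10 > arr[4]=5
(5, 6): arr[5]=17 > arr[6]=14

Total inversions: 6

The array has 6 inversion(s): (0,4), (1,4), (2,3), (2,4), (3,4), (5,6). Each pair (i,j) satisfies i < j and arr[i] > arr[j].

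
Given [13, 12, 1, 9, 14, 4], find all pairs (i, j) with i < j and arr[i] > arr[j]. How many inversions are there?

Finding inversions in [13, 12, 1, 9, 14, 4]:

(0, 1): arr[0]=13 > arr[1]=12
(0, 2): arr[0]=13 > arr[2]=1
(0, 3): arr[0]=13 > arr[3]=9
(0, 5): arr[0]=13 > arr[5]=4
(1, 2): arr[1]=12 > arr[2]=1
(1, 3): arr[1]=12 > arr[3]=9
(1, 5): arr[1]=12 > arr[5]=4
(3, 5): arr[3]=9 > arr[5]=4
(4, 5): arr[4]=14 > arr[5]=4

Total inversions: 9

The array has 9 inversion(s): (0,1), (0,2), (0,3), (0,5), (1,2), (1,3), (1,5), (3,5), (4,5). Each pair (i,j) satisfies i < j and arr[i] > arr[j].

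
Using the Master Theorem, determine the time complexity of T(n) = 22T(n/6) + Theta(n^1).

Master Theorem for T(n) = 22T(n/6) + O(n^1):

a = 22, b = 6, c = 1
log_b(a) = log_6(22) = 1.7251

Case 1: c = 1 < log_6(22) = 1.7251
T(n) = O(n^(log_6 22))

For T(n) = 22T(n/6) + O(n^1): log_6(22) = 1.7251. This is Case 1 of the Master Theorem (c < log_b(a), work dominated by leaves), giving O(n^(log_6 22)).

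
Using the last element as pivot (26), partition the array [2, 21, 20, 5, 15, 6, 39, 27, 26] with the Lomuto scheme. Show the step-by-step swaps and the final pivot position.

Lomuto partition with pivot = 26:

Initial array: [2, 21, 20, 5, 15, 6, 39, 27, 26]

arr[0]=2 <= 26: swap with position 0, array becomes [2, 21, 20, 5, 15, 6, 39, 27, 26]
arr[1]=21 <= 26: swap with position 1, array becomes [2, 21, 20, 5, 15, 6, 39, 27, 26]
arr[2]=20 <= 26: swap with position 2, array becomes [2, 21, 20, 5, 15, 6, 39, 27, 26]
arr[3]=5 <= 26: swap with position 3, array becomes [2, 21, 20, 5, 15, 6, 39, 27, 26]
arr[4]=15 <= 26: swap with position 4, array becomes [2, 21, 20, 5, 15, 6, 39, 27, 26]
arr[5]=6 <= 26: swap with position 5, array becomes [2, 21, 20, 5, 15, 6, 39, 27, 26]
arr[6]=39 > 26: no swap
arr[7]=27 > 26: no swap

Place pivot at position 6: [2, 21, 20, 5, 15, 6, 26, 27, 39]
Pivot position: 6

After partitioning with pivot 26, the array becomes [2, 21, 20, 5, 15, 6, 26, 27, 39]. The pivot is placed at index 6. All elements to the left of the pivot are <= 26, and all elements to the right are > 26.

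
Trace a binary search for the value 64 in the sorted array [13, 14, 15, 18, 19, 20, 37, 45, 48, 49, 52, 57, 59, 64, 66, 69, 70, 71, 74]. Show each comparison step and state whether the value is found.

Binary search for 64 in [13, 14, 15, 18, 19, 20, 37, 45, 48, 49, 52, 57, 59, 64, 66, 69, 70, 71, 74]:

lo=0, hi=18, mid=9, arr[mid]=49 -> 49 < 64, search right half
lo=10, hi=18, mid=14, arr[mid]=66 -> 66 > 64, search left half
lo=10, hi=13, mid=11, arr[mid]=57 -> 57 < 64, search right half
lo=12, hi=13, mid=12, arr[mid]=59 -> 59 < 64, search right half
lo=13, hi=13, mid=13, arr[mid]=64 -> Found target at index 13!

Binary search finds 64 at index 13 after 5 comparisons. The search repeatedly halves the search space by comparing with the middle element.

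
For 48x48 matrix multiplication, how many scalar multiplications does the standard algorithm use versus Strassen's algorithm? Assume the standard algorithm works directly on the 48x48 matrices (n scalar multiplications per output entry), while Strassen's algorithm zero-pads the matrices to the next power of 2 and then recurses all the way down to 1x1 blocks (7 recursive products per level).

Matrix multiplication for 48x48 matrices:

Strassen's algorithm requires power-of-2 dimensions. Pad 48x48 to 64x64 (next power of 2).

Standard algorithm: 48^3 = 110592 multiplications
Strassen's algorithm: 7^(log2(64)) = 7^6 = 117649 multiplications
Difference: 110592 - 117649 = -7057 (Strassen uses MORE here due to padding overhead — for small or just-over-power-of-2 n, padding can outweigh the per-level savings)

Standard: 110592 multiplications (48^3). Strassen: 117649 multiplications (7^6, after padding to 64x64). Strassen reduces 8 recursive multiplications to 7 at each level.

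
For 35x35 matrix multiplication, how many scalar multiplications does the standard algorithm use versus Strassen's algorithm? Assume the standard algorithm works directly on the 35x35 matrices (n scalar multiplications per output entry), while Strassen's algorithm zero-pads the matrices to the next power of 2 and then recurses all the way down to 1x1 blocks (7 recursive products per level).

Matrix multiplication for 35x35 matrices:

Strassen's algorithm requires power-of-2 dimensions. Pad 35x35 to 64x64 (next power of 2).

Standard algorithm: 35^3 = 42875 multiplications
Strassen's algorithm: 7^(log2(64)) = 7^6 = 117649 multiplications
Difference: 42875 - 117649 = -74774 (Strassen uses MORE here due to padding overhead — for small or just-over-power-of-2 n, padding can outweigh the per-level savings)

Standard: 42875 multiplications (35^3). Strassen: 117649 multiplications (7^6, after padding to 64x64). Strassen reduces 8 recursive multiplications to 7 at each level.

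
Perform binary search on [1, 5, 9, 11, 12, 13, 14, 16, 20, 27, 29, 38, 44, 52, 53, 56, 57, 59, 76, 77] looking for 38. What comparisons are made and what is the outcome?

Binary search for 38 in [1, 5, 9, 11, 12, 13, 14, 16, 20, 27, 29, 38, 44, 52, 53, 56, 57, 59, 76, 77]:

lo=0, hi=19, mid=9, arr[mid]=27 -> 27 < 38, search right half
lo=10, hi=19, mid=14, arr[mid]=53 -> 53 > 38, search left half
lo=10, hi=13, mid=11, arr[mid]=38 -> Found target at index 11!

Binary search finds 38 at index 11 after 3 comparisons. The search repeatedly halves the search space by comparing with the middle element.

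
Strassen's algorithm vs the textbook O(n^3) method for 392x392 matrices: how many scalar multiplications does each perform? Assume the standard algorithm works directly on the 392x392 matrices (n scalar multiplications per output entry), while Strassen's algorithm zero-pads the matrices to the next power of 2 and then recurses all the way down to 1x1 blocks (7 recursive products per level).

Matrix multiplication for 392x392 matrices:

Strassen's algorithm requires power-of-2 dimensions. Pad 392x392 to 512x512 (next power of 2).

Standard algorithm: 392^3 = 60236288 multiplications
Strassen's algorithm: 7^(log2(512)) = 7^9 = 40353607 multiplications
Savings: 60236288 - 40353607 = 19882681 multiplications

Standard: 60236288 multiplications (392^3). Strassen: 40353607 multiplications (7^9, after padding to 512x512). Strassen reduces 8 recursive multiplications to 7 at each level.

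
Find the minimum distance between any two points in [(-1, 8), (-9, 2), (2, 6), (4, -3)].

Computing all pairwise distances among 4 points:

d((-1, 8), (-9, 2)) = 10.0
d((-1, 8), (2, 6)) = 3.6056 <-- minimum
d((-1, 8), (4, -3)) = 12.083
d((-9, 2), (2, 6)) = 11.7047
d((-9, 2), (4, -3)) = 13.9284
d((2, 6), (4, -3)) = 9.2195

Closest pair: (-1, 8) and (2, 6) with distance 3.6056

The closest pair is (-1, 8) and (2, 6) with Euclidean distance 3.6056. For 4 points, brute-force pairwise comparison is shown above. For large n, the divide-and-conquer algorithm (sort by x, recurse on halves, check the dividing strip) achieves O(n log n).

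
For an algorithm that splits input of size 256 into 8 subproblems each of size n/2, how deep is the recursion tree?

For divide and conquer with division factor 2:

Problem sizes at each level:
Level 0: 256
Level 1: 128
Level 2: 64
Level 3: 32
Level 4: 16
Level 5: 8
Level 6: 4
Level 7: 2
Level 8: 1

The root is level 0 and the size-1 base case is level 8 (the tree spans levels 0 through 8, i.e. 9 levels counting the root), so the depth is the number of divisions: log_2(256) = 8

The recursion tree depth is log_2(256) = 8. At each level, the problem size is divided by 2, so it takes 8 divisions to reduce to a base case of size 1. The algorithm makes 8 recursive calls at each level.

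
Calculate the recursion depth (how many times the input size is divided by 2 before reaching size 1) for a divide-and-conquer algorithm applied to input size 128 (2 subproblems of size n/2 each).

For divide and conquer with division factor 2:

Problem sizes at each level:
Level 0: 128
Level 1: 64
Level 2: 32
Level 3: 16
Level 4: 8
Level 5: 4
Level 6: 2
Level 7: 1

The root is level 0 and the size-1 base case is level 7 (the tree spans levels 0 through 7, i.e. 8 levels counting the root), so the depth is the number of divisions: log_2(128) = 7

The recursion tree depth is log_2(128) = 7. At each level, the problem size is divided by 2, so it takes 7 divisions to reduce to a base case of size 1. The algorithm makes 2 recursive calls at each level.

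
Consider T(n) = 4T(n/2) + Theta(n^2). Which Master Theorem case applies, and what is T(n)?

Master Theorem for T(n) = 4T(n/2) + O(n^2):

a = 4, b = 2, c = 2
log_b(a) = log_2(4) = 2.0000

Case 2: c = 2 = log_2(4) = 2.0000
T(n) = O(n^2 log n) = O(n^2 log n)

For T(n) = 4T(n/2) + O(n^2): log_2(4) = 2.0000. This is Case 2 of the Master Theorem (c = log_b(a), equal work at all levels), giving O(n^2 log n).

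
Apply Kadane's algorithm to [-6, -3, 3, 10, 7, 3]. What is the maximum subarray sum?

Using Kadane's algorithm on [-6, -3, 3, 10, 7, 3]:

Scanning through the array:
Position 1 (value -3): max_ending_here = -3, max_so_far = -3
Position 2 (value 3): max_ending_here = 3, max_so_far = 3
Position 3 (value 10): max_ending_here = 13, max_so_far = 13
Position 4 (value 7): max_ending_here = 20, max_so_far = 20
Position 5 (value 3): max_ending_here = 23, max_so_far = 23

Maximum subarray: [3, 10, 7, 3]
Maximum sum: 23

The maximum subarray is [3, 10, 7, 3] with sum 23. This subarray runs from index 2 to index 5.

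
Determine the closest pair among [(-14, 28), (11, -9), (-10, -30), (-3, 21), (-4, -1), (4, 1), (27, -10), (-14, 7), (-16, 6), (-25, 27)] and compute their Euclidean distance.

Computing all pairwise distances among 10 points:

d((-14, 28), (11, -9)) = 44.6542
d((-14, 28), (-10, -30)) = 58.1378
d((-14, 28), (-3, 21)) = 13.0384
d((-14, 28), (-4, -1)) = 30.6757
d((-14, 28), (4, 1)) = 32.45
d((-14, 28), (27, -10)) = 55.9017
d((-14, 28), (-14, 7)) = 21.0
d((-14, 28), (-16, 6)) = 22.0907
d((-14, 28), (-25, 27)) = 11.0454
d((11, -9), (-10, -30)) = 29.6985
d((11, -9), (-3, 21)) = 33.1059
d((11, -9), (-4, -1)) = 17.0
d((11, -9), (4, 1)) = 12.2066
d((11, -9), (27, -10)) = 16.0312
d((11, -9), (-14, 7)) = 29.6816
d((11, -9), (-16, 6)) = 30.8869
d((11, -9), (-25, 27)) = 50.9117
d((-10, -30), (-3, 21)) = 51.4782
d((-10, -30), (-4, -1)) = 29.6142
d((-10, -30), (4, 1)) = 34.0147
d((-10, -30), (27, -10)) = 42.0595
d((-10, -30), (-14, 7)) = 37.2156
d((-10, -30), (-16, 6)) = 36.4966
d((-10, -30), (-25, 27)) = 58.9406
d((-3, 21), (-4, -1)) = 22.0227
d((-3, 21), (4, 1)) = 21.1896
d((-3, 21), (27, -10)) = 43.1393
d((-3, 21), (-14, 7)) = 17.8045
d((-3, 21), (-16, 6)) = 19.8494
d((-3, 21), (-25, 27)) = 22.8035
d((-4, -1), (4, 1)) = 8.2462
d((-4, -1), (27, -10)) = 32.28
d((-4, -1), (-14, 7)) = 12.8062
d((-4, -1), (-16, 6)) = 13.8924
d((-4, -1), (-25, 27)) = 35.0
d((4, 1), (27, -10)) = 25.4951
d((4, 1), (-14, 7)) = 18.9737
d((4, 1), (-16, 6)) = 20.6155
d((4, 1), (-25, 27)) = 38.9487
d((27, -10), (-14, 7)) = 44.3847
d((27, -10), (-16, 6)) = 45.8803
d((27, -10), (-25, 27)) = 63.8201
d((-14, 7), (-16, 6)) = 2.2361 <-- minimum
d((-14, 7), (-25, 27)) = 22.8254
d((-16, 6), (-25, 27)) = 22.8473

Closest pair: (-14, 7) and (-16, 6) with distance 2.2361

The closest pair is (-14, 7) and (-16, 6) with Euclidean distance 2.2361. For 10 points, brute-force pairwise comparison is shown above. For large n, the divide-and-conquer algorithm (sort by x, recurse on halves, check the dividing strip) achieves O(n log n).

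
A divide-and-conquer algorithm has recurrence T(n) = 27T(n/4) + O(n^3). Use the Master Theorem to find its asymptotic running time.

Master Theorem for T(n) = 27T(n/4) + O(n^3):

a = 27, b = 4, c = 3
log_b(a) = log_4(27) = 2.3774

Case 3: c = 3 > log_4(27) = 2.3774
T(n) = O(n^3) = O(n^3)

For T(n) = 27T(n/4) + O(n^3): log_4(27) = 2.3774. This is Case 3 of the Master Theorem (c > log_b(a), work dominated by root), giving O(n^3).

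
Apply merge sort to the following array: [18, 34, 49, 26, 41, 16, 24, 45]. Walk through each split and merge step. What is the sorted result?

Merge sort trace:

Split: [18, 34, 49, 26, 41, 16, 24, 45] -> [18, 34, 49, 26] and [41, 16, 24, 45]
  Split: [18, 34, 49, 26] -> [18, 34] and [49, 26]
    Split: [18, 34] -> [18] and [34]
    Merge: [18] + [34] -> [18, 34]
    Split: [49, 26] -> [49] and [26]
    Merge: [49] + [26] -> [26, 49]
  Merge: [18, 34] + [26, 49] -> [18, 26, 34, 49]
  Split: [41, 16, 24, 45] -> [41, 16] and [24, 45]
    Split: [41, 16] -> [41] and [16]
    Merge: [41] + [16] -> [16, 41]
    Split: [24, 45] -> [24] and [45]
    Merge: [24] + [45] -> [24, 45]
  Merge: [16, 41] + [24, 45] -> [16, 24, 41, 45]
Merge: [18, 26, 34, 49] + [16, 24, 41, 45] -> [16, 18, 24, 26, 34, 41, 45, 49]

Final sorted array: [16, 18, 24, 26, 34, 41, 45, 49]

The merge sort proceeds by recursively splitting the array and merging sorted halves.
After all merges, the sorted array is [16, 18, 24, 26, 34, 41, 45, 49].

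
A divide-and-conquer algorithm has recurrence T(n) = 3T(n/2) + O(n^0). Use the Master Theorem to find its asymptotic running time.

Master Theorem for T(n) = 3T(n/2) + O(n^0):

a = 3, b = 2, c = 0
log_b(a) = log_2(3) = 1.5850

Case 1: c = 0 < log_2(3) = 1.5850
T(n) = O(n^(log_2 3))

For T(n) = 3T(n/2) + O(n^0): log_2(3) = 1.5850. This is Case 1 of the Master Theorem (c < log_b(a), work dominated by leaves), giving O(n^(log_2 3)).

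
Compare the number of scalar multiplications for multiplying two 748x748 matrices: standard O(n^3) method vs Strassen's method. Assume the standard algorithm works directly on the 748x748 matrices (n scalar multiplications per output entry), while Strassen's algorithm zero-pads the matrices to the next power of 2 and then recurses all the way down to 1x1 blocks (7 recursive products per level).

Matrix multiplication for 748x748 matrices:

Strassen's algorithm requires power-of-2 dimensions. Pad 748x748 to 1024x1024 (next power of 2).

Standard algorithm: 748^3 = 418508992 multiplications
Strassen's algorithm: 7^(log2(1024)) = 7^10 = 282475249 multiplications
Savings: 418508992 - 282475249 = 136033743 multiplications

Standard: 418508992 multiplications (748^3). Strassen: 282475249 multiplications (7^10, after padding to 1024x1024). Strassen reduces 8 recursive multiplications to 7 at each level.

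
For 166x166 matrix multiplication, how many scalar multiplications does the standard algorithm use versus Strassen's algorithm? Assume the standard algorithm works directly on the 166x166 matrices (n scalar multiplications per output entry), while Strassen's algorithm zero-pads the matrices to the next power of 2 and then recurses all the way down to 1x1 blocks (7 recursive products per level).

Matrix multiplication for 166x166 matrices:

Strassen's algorithm requires power-of-2 dimensions. Pad 166x166 to 256x256 (next power of 2).

Standard algorithm: 166^3 = 4574296 multiplications
Strassen's algorithm: 7^(log2(256)) = 7^8 = 5764801 multiplications
Difference: 4574296 - 5764801 = -1190505 (Strassen uses MORE here due to padding overhead — for small or just-over-power-of-2 n, padding can outweigh the per-level savings)

Standard: 4574296 multiplications (166^3). Strassen: 5764801 multiplications (7^8, after padding to 256x256). Strassen reduces 8 recursive multiplications to 7 at each level.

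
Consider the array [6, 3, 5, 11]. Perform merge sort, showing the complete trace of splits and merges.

Merge sort trace:

Split: [6, 3, 5, 11] -> [6, 3] and [5, 11]
  Split: [6, 3] -> [6] and [3]
  Merge: [6] + [3] -> [3, 6]
  Split: [5, 11] -> [5] and [11]
  Merge: [5] + [11] -> [5, 11]
Merge: [3, 6] + [5, 11] -> [3, 5, 6, 11]

Final sorted array: [3, 5, 6, 11]

The merge sort proceeds by recursively splitting the array and merging sorted halves.
After all merges, the sorted array is [3, 5, 6, 11].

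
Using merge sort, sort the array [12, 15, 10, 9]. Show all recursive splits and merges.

Merge sort trace:

Split: [12, 15, 10, 9] -> [12, 15] and [10, 9]
  Split: [12, 15] -> [12] and [15]
  Merge: [12] + [15] -> [12, 15]
  Split: [10, 9] -> [10] and [9]
  Merge: [10] + [9] -> [9, 10]
Merge: [12, 15] + [9, 10] -> [9, 10, 12, 15]

Final sorted array: [9, 10, 12, 15]

The merge sort proceeds by recursively splitting the array and merging sorted halves.
After all merges, the sorted array is [9, 10, 12, 15].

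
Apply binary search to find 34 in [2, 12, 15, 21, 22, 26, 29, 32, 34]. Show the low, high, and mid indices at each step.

Binary search for 34 in [2, 12, 15, 21, 22, 26, 29, 32, 34]:

lo=0, hi=8, mid=4, arr[mid]=22 -> 22 < 34, search right half
lo=5, hi=8, mid=6, arr[mid]=29 -> 29 < 34, search right half
lo=7, hi=8, mid=7, arr[mid]=32 -> 32 < 34, search right half
lo=8, hi=8, mid=8, arr[mid]=34 -> Found target at index 8!

Binary search finds 34 at index 8 after 4 comparisons. The search repeatedly halves the search space by comparing with the middle element.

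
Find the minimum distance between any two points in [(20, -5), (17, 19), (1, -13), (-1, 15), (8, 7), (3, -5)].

Computing all pairwise distances among 6 points:

d((20, -5), (17, 19)) = 24.1868
d((20, -5), (1, -13)) = 20.6155
d((20, -5), (-1, 15)) = 29.0
d((20, -5), (8, 7)) = 16.9706
d((20, -5), (3, -5)) = 17.0
d((17, 19), (1, -13)) = 35.7771
d((17, 19), (-1, 15)) = 18.4391
d((17, 19), (8, 7)) = 15.0
d((17, 19), (3, -5)) = 27.7849
d((1, -13), (-1, 15)) = 28.0713
d((1, -13), (8, 7)) = 21.1896
d((1, -13), (3, -5)) = 8.2462 <-- minimum
d((-1, 15), (8, 7)) = 12.0416
d((-1, 15), (3, -5)) = 20.3961
d((8, 7), (3, -5)) = 13.0

Closest pair: (1, -13) and (3, -5) with distance 8.2462

The closest pair is (1, -13) and (3, -5) with Euclidean distance 8.2462. For 6 points, brute-force pairwise comparison is shown above. For large n, the divide-and-conquer algorithm (sort by x, recurse on halves, check the dividing strip) achieves O(n log n).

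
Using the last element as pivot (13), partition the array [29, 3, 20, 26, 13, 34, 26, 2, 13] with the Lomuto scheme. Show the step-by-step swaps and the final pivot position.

Lomuto partition with pivot = 13:

Initial array: [29, 3, 20, 26, 13, 34, 26, 2, 13]

arr[0]=29 > 13: no swap
arr[1]=3 <= 13: swap with position 0, array becomes [3, 29, 20, 26, 13, 34, 26, 2, 13]
arr[2]=20 > 13: no swap
arr[3]=26 > 13: no swap
arr[4]=13 <= 13: swap with position 1, array becomes [3, 13, 20, 26, 29, 34, 26, 2, 13]
arr[5]=34 > 13: no swap
arr[6]=26 > 13: no swap
arr[7]=2 <= 13: swap with position 2, array becomes [3, 13, 2, 26, 29, 34, 26, 20, 13]

Place pivot at position 3: [3, 13, 2, 13, 29, 34, 26, 20, 26]
Pivot position: 3

After partitioning with pivot 13, the array becomes [3, 13, 2, 13, 29, 34, 26, 20, 26]. The pivot is placed at index 3. All elements to the left of the pivot are <= 13, and all elements to the right are > 13.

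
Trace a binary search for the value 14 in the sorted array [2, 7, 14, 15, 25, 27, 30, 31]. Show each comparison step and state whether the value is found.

Binary search for 14 in [2, 7, 14, 15, 25, 27, 30, 31]:

lo=0, hi=7, mid=3, arr[mid]=15 -> 15 > 14, search left half
lo=0, hi=2, mid=1, arr[mid]=7 -> 7 < 14, search right half
lo=2, hi=2, mid=2, arr[mid]=14 -> Found target at index 2!

Binary search finds 14 at index 2 after 3 comparisons. The search repeatedly halves the search space by comparing with the middle element.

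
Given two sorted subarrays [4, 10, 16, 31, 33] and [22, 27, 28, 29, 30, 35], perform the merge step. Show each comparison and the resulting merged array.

Merging process:

Compare 4 vs 22: take 4 from left. Merged: [4]
Compare 10 vs 22: take 10 from left. Merged: [4, 10]
Compare 16 vs 22: take 16 from left. Merged: [4, 10, 16]
Compare 31 vs 22: take 22 from right. Merged: [4, 10, 16, 22]
Compare 31 vs 27: take 27 from right. Merged: [4, 10, 16, 22, 27]
Compare 31 vs 28: take 28 from right. Merged: [4, 10, 16, 22, 27, 28]
Compare 31 vs 29: take 29 from right. Merged: [4, 10, 16, 22, 27, 28, 29]
Compare 31 vs 30: take 30 from right. Merged: [4, 10, 16, 22, 27, 28, 29, 30]
Compare 31 vs 35: take 31 from left. Merged: [4, 10, 16, 22, 27, 28, 29, 30, 31]
Compare 33 vs 35: take 33 from left. Merged: [4, 10, 16, 22, 27, 28, 29, 30, 31, 33]
Append remaining from right: [35]. Merged: [4, 10, 16, 22, 27, 28, 29, 30, 31, 33, 35]

Final merged array: [4, 10, 16, 22, 27, 28, 29, 30, 31, 33, 35]
Total comparisons: 10

The merged array is [4, 10, 16, 22, 27, 28, 29, 30, 31, 33, 35], requiring 10 comparisons. The merge step runs in O(n) time where n is the total number of elements.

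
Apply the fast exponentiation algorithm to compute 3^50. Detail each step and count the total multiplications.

Computing 3^50 by squaring (build up from 3^1; each line after the first costs one multiplication):

3^1 = 3
3^2 = (3^1)^2 = 3^2 = 9
3^3 = 3 * 3^2 = 3 * 9 = 27
3^6 = (3^3)^2 = 27^2 = 729
3^12 = (3^6)^2 = 729^2 = 531441
3^24 = (3^12)^2 = 531441^2 = 282429536481
3^25 = 3 * 3^24 = 3 * 282429536481 = 847288609443
3^50 = (3^25)^2 = 847288609443^2 = 717897987691852588770249

Result: 717897987691852588770249
Multiplications needed: 7 (7 lines after 3^1)

3^50 = 717897987691852588770249. Using exponentiation by squaring, this requires 7 multiplications. The key idea: if the exponent is even, square the half-power; if odd, multiply by the base once.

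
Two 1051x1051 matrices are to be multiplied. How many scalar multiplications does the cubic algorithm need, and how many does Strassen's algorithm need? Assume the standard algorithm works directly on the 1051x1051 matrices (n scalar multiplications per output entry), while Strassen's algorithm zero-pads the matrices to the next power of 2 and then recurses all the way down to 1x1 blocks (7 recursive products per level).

Matrix multiplication for 1051x1051 matrices:

Strassen's algorithm requires power-of-2 dimensions. Pad 1051x1051 to 2048x2048 (next power of 2).

Standard algorithm: 1051^3 = 1160935651 multiplications
Strassen's algorithm: 7^(log2(2048)) = 7^11 = 1977326743 multiplications
Difference: 1160935651 - 1977326743 = -816391092 (Strassen uses MORE here due to padding overhead — for small or just-over-power-of-2 n, padding can outweigh the per-level savings)

Standard: 1160935651 multiplications (1051^3). Strassen: 1977326743 multiplications (7^11, after padding to 2048x2048). Strassen reduces 8 recursive multiplications to 7 at each level.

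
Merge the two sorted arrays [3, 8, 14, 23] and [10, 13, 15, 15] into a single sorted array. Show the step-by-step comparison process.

Merging process:

Compare 3 vs 10: take 3 from left. Merged: [3]
Compare 8 vs 10: take 8 from left. Merged: [3, 8]
Compare 14 vs 10: take 10 from right. Merged: [3, 8, 10]
Compare 14 vs 13: take 13 from right. Merged: [3, 8, 10, 13]
Compare 14 vs 15: take 14 from left. Merged: [3, 8, 10, 13, 14]
Compare 23 vs 15: take 15 from right. Merged: [3, 8, 10, 13, 14, 15]
Compare 23 vs 15: take 15 from right. Merged: [3, 8, 10, 13, 14, 15, 15]
Append remaining from left: [23]. Merged: [3, 8, 10, 13, 14, 15, 15, 23]

Final merged array: [3, 8, 10, 13, 14, 15, 15, 23]
Total comparisons: 7

The merged array is [3, 8, 10, 13, 14, 15, 15, 23], requiring 7 comparisons. The merge step runs in O(n) time where n is the total number of elements.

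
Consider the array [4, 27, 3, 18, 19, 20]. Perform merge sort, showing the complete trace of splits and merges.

Merge sort trace:

Split: [4, 27, 3, 18, 19, 20] -> [4, 27, 3] and [18, 19, 20]
  Split: [4, 27, 3] -> [4] and [27, 3]
    Split: [27, 3] -> [27] and [3]
    Merge: [27] + [3] -> [3, 27]
  Merge: [4] + [3, 27] -> [3, 4, 27]
  Split: [18, 19, 20] -> [18] and [19, 20]
    Split: [19, 20] -> [19] and [20]
    Merge: [19] + [20] -> [19, 20]
  Merge: [18] + [19, 20] -> [18, 19, 20]
Merge: [3, 4, 27] + [18, 19, 20] -> [3, 4, 18, 19, 20, 27]

Final sorted array: [3, 4, 18, 19, 20, 27]

The merge sort proceeds by recursively splitting the array and merging sorted halves.
After all merges, the sorted array is [3, 4, 18, 19, 20, 27].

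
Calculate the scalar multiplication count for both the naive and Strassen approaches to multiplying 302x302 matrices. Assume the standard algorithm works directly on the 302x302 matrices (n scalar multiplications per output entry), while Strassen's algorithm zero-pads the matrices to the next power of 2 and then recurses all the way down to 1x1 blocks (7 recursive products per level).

Matrix multiplication for 302x302 matrices:

Strassen's algorithm requires power-of-2 dimensions. Pad 302x302 to 512x512 (next power of 2).

Standard algorithm: 302^3 = 27543608 multiplications
Strassen's algorithm: 7^(log2(512)) = 7^9 = 40353607 multiplications
Difference: 27543608 - 40353607 = -12809999 (Strassen uses MORE here due to padding overhead — for small or just-over-power-of-2 n, padding can outweigh the per-level savings)

Standard: 27543608 multiplications (302^3). Strassen: 40353607 multiplications (7^9, after padding to 512x512). Strassen reduces 8 recursive multiplications to 7 at each level.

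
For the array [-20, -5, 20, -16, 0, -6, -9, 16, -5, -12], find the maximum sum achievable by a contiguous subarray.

Using Kadane's algorithm on [-20, -5, 20, -16, 0, -6, -9, 16, -5, -12]:

Scanning through the array:
Position 1 (value -5): max_ending_here = -5, max_so_far = -5
Position 2 (value 20): max_ending_here = 20, max_so_far = 20
Position 3 (value -16): max_ending_here = 4, max_so_far = 20
Position 4 (value 0): max_ending_here = 4, max_so_far = 20
Position 5 (value -6): max_ending_here = -2, max_so_far = 20
Position 6 (value -9): max_ending_here = -9, max_so_far = 20
Position 7 (value 16): max_ending_here = 16, max_so_far = 20
Position 8 (value -5): max_ending_here = 11, max_so_far = 20
Position 9 (value -12): max_ending_here = -1, max_so_far = 20

Maximum subarray: [20]
Maximum sum: 20

The maximum subarray is [20] with sum 20. This subarray runs from index 2 to index 2.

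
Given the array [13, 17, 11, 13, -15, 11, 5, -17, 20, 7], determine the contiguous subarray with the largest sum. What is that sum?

Using Kadane's algorithm on [13, 17, 11, 13, -15, 11, 5, -17, 20, 7]:

Scanning through the array:
Position 1 (value 17): max_ending_here = 30, max_so_far = 30
Position 2 (value 11): max_ending_here = 41, max_so_far = 41
Position 3 (value 13): max_ending_here = 54, max_so_far = 54
Position 4 (value -15): max_ending_here = 39, max_so_far = 54
Position 5 (value 11): max_ending_here = 50, max_so_far = 54
Position 6 (value 5): max_ending_here = 55, max_so_far = 55
Position 7 (value -17): max_ending_here = 38, max_so_far = 55
Position 8 (value 20): max_ending_here = 58, max_so_far = 58
Position 9 (value 7): max_ending_here = 65, max_so_far = 65

Maximum subarray: [13, 17, 11, 13, -15, 11, 5, -17, 20, 7]
Maximum sum: 65

The maximum subarray is [13, 17, 11, 13, -15, 11, 5, -17, 20, 7] with sum 65. This subarray runs from index 0 to index 9.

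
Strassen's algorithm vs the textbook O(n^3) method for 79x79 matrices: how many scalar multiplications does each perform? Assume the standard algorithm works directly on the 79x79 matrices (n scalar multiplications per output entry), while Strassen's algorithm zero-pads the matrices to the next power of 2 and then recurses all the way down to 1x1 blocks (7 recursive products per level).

Matrix multiplication for 79x79 matrices:

Strassen's algorithm requires power-of-2 dimensions. Pad 79x79 to 128x128 (next power of 2).

Standard algorithm: 79^3 = 493039 multiplications
Strassen's algorithm: 7^(log2(128)) = 7^7 = 823543 multiplications
Difference: 493039 - 823543 = -330504 (Strassen uses MORE here due to padding overhead — for small or just-over-power-of-2 n, padding can outweigh the per-level savings)

Standard: 493039 multiplications (79^3). Strassen: 823543 multiplications (7^7, after padding to 128x128). Strassen reduces 8 recursive multiplications to 7 at each level.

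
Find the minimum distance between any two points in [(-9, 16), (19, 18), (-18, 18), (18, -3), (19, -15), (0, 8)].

Computing all pairwise distances among 6 points:

d((-9, 16), (19, 18)) = 28.0713
d((-9, 16), (-18, 18)) = 9.2195 <-- minimum
d((-9, 16), (18, -3)) = 33.0151
d((-9, 16), (19, -15)) = 41.7732
d((-9, 16), (0, 8)) = 12.0416
d((19, 18), (-18, 18)) = 37.0
d((19, 18), (18, -3)) = 21.0238
d((19, 18), (19, -15)) = 33.0
d((19, 18), (0, 8)) = 21.4709
d((-18, 18), (18, -3)) = 41.6773
d((-18, 18), (19, -15)) = 49.5782
d((-18, 18), (0, 8)) = 20.5913
d((18, -3), (19, -15)) = 12.0416
d((18, -3), (0, 8)) = 21.095
d((19, -15), (0, 8)) = 29.8329

Closest pair: (-9, 16) and (-18, 18) with distance 9.2195

The closest pair is (-9, 16) and (-18, 18) with Euclidean distance 9.2195. For 6 points, brute-force pairwise comparison is shown above. For large n, the divide-and-conquer algorithm (sort by x, recurse on halves, check the dividing strip) achieves O(n log n).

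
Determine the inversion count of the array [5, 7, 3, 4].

Finding inversions in [5, 7, 3, 4]:

(0, 2): arr[0]=5 > arr[2]=3
(0, 3): arr[0]=5 > arr[3]=4
(1, 2): arr[1]=7 > arr[2]=3
(1, 3): arr[1]=7 > arr[3]=4

Total inversions: 4

The array has 4 inversion(s): (0,2), (0,3), (1,2), (1,3). Each pair (i,j) satisfies i < j and arr[i] > arr[j].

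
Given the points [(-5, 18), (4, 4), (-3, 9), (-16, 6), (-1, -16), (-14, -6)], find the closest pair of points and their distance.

Computing all pairwise distances among 6 points:

d((-5, 18), (4, 4)) = 16.6433
d((-5, 18), (-3, 9)) = 9.2195
d((-5, 18), (-16, 6)) = 16.2788
d((-5, 18), (-1, -16)) = 34.2345
d((-5, 18), (-14, -6)) = 25.632
d((4, 4), (-3, 9)) = 8.6023 <-- minimum
d((4, 4), (-16, 6)) = 20.0998
d((4, 4), (-1, -16)) = 20.6155
d((4, 4), (-14, -6)) = 20.5913
d((-3, 9), (-16, 6)) = 13.3417
d((-3, 9), (-1, -16)) = 25.0799
d((-3, 9), (-14, -6)) = 18.6011
d((-16, 6), (-1, -16)) = 26.6271
d((-16, 6), (-14, -6)) = 12.1655
d((-1, -16), (-14, -6)) = 16.4012

Closest pair: (4, 4) and (-3, 9) with distance 8.6023

The closest pair is (4, 4) and (-3, 9) with Euclidean distance 8.6023. For 6 points, brute-force pairwise comparison is shown above. For large n, the divide-and-conquer algorithm (sort by x, recurse on halves, check the dividing strip) achieves O(n log n).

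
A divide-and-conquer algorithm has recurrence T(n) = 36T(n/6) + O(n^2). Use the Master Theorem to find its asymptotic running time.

Master Theorem for T(n) = 36T(n/6) + O(n^2):

a = 36, b = 6, c = 2
log_b(a) = log_6(36) = 2.0000

Case 2: c = 2 = log_6(36) = 2.0000
T(n) = O(n^2 log n) = O(n^2 log n)

For T(n) = 36T(n/6) + O(n^2): log_6(36) = 2.0000. This is Case 2 of the Master Theorem (c = log_b(a), equal work at all levels), giving O(n^2 log n).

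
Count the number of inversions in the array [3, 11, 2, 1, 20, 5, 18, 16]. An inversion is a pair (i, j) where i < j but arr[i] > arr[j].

Finding inversions in [3, 11, 2, 1, 20, 5, 18, 16]:

(0, 2): arr[0]=3 > arr[2]=2
(0, 3): arr[0]=3 > arr[3]=1
(1, 2): arr[1]=11 > arr[2]=2
(1, 3): arr[1]=11 > arr[3]=1
(1, 5): arr[1]=11 > arr[5]=5
(2, 3): arr[2]=2 > arr[3]=1
(4, 5): arr[4]=20 > arr[5]=5
(4, 6): arr[4]=20 > arr[6]=18
(4, 7): arr[4]=20 > arr[7]=16
(6, 7): arr[6]=18 > arr[7]=16

Total inversions: 10

The array has 10 inversion(s): (0,2), (0,3), (1,2), (1,3), (1,5), (2,3), (4,5), (4,6), (4,7), (6,7). Each pair (i,j) satisfies i < j and arr[i] > arr[j].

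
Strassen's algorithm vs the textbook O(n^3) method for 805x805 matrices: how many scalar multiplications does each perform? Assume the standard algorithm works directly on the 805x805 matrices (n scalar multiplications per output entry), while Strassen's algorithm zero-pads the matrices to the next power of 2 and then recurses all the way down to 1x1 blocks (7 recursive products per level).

Matrix multiplication for 805x805 matrices:

Strassen's algorithm requires power-of-2 dimensions. Pad 805x805 to 1024x1024 (next power of 2).

Standard algorithm: 805^3 = 521660125 multiplications
Strassen's algorithm: 7^(log2(1024)) = 7^10 = 282475249 multiplications
Savings: 521660125 - 282475249 = 239184876 multiplications

Standard: 521660125 multiplications (805^3). Strassen: 282475249 multiplications (7^10, after padding to 1024x1024). Strassen reduces 8 recursive multiplications to 7 at each level.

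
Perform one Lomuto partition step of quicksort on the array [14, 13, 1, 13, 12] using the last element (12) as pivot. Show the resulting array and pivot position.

Lomuto partition with pivot = 12:

Initial array: [14, 13, 1, 13, 12]

arr[0]=14 > 12: no swap
arr[1]=13 > 12: no swap
arr[2]=1 <= 12: swap with position 0, array becomes [1, 13, 14, 13, 12]
arr[3]=13 > 12: no swap

Place pivot at position 1: [1, 12, 14, 13, 13]
Pivot position: 1

After partitioning with pivot 12, the array becomes [1, 12, 14, 13, 13]. The pivot is placed at index 1. All elements to the left of the pivot are <= 12, and all elements to the right are > 12.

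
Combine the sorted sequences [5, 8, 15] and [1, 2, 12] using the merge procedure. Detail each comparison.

Merging process:

Compare 5 vs 1: take 1 from right. Merged: [1]
Compare 5 vs 2: take 2 from right. Merged: [1, 2]
Compare 5 vs 12: take 5 from left. Merged: [1, 2, 5]
Compare 8 vs 12: take 8 from left. Merged: [1, 2, 5, 8]
Compare 15 vs 12: take 12 from right. Merged: [1, 2, 5, 8, 12]
Append remaining from left: [15]. Merged: [1, 2, 5, 8, 12, 15]

Final merged array: [1, 2, 5, 8, 12, 15]
Total comparisons: 5

The merged array is [1, 2, 5, 8, 12, 15], requiring 5 comparisons. The merge step runs in O(n) time where n is the total number of elements.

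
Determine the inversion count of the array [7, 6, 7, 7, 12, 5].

Finding inversions in [7, 6, 7, 7, 12, 5]:

(0, 1): arr[0]=7 > arr[1]=6
(0, 5): arr[0]=7 > arr[5]=5
(1, 5): arr[1]=6 > arr[5]=5
(2, 5): arr[2]=7 > arr[5]=5
(3, 5): arr[3]=7 > arr[5]=5
(4, 5): arr[4]=12 > arr[5]=5

Total inversions: 6

The array has 6 inversion(s): (0,1), (0,5), (1,5), (2,5), (3,5), (4,5). Each pair (i,j) satisfies i < j and arr[i] > arr[j].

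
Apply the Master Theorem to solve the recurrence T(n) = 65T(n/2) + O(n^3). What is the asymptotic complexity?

Master Theorem for T(n) = 65T(n/2) + O(n^3):

a = 65, b = 2, c = 3
log_b(a) = log_2(65) = 6.0224

Case 1: c = 3 < log_2(65) = 6.0224
T(n) = O(n^(log_2 65))

For T(n) = 65T(n/2) + O(n^3): log_2(65) = 6.0224. This is Case 1 of the Master Theorem (c < log_b(a), work dominated by leaves), giving O(n^(log_2 65)).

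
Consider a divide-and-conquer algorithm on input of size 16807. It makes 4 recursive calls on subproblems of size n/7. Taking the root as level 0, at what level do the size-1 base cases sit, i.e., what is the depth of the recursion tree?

For divide and conquer with division factor 7:

Problem sizes at each level:
Level 0: 16807
Level 1: 2401
Level 2: 343
Level 3: 49
Level 4: 7
Level 5: 1

The root is level 0 and the size-1 base case is level 5 (the tree spans levels 0 through 5, i.e. 6 levels counting the root), so the depth is the number of divisions: log_7(16807) = 5

The recursion tree depth is log_7(16807) = 5. At each level, the problem size is divided by 7, so it takes 5 divisions to reduce to a base case of size 1. The algorithm makes 4 recursive calls at each level.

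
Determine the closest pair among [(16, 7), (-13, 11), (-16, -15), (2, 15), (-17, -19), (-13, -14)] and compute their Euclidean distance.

Computing all pairwise distances among 6 points:

d((16, 7), (-13, 11)) = 29.2746
d((16, 7), (-16, -15)) = 38.833
d((16, 7), (2, 15)) = 16.1245
d((16, 7), (-17, -19)) = 42.0119
d((16, 7), (-13, -14)) = 35.805
d((-13, 11), (-16, -15)) = 26.1725
d((-13, 11), (2, 15)) = 15.5242
d((-13, 11), (-17, -19)) = 30.2655
d((-13, 11), (-13, -14)) = 25.0
d((-16, -15), (2, 15)) = 34.9857
d((-16, -15), (-17, -19)) = 4.1231
d((-16, -15), (-13, -14)) = 3.1623 <-- minimum
d((2, 15), (-17, -19)) = 38.9487
d((2, 15), (-13, -14)) = 32.6497
d((-17, -19), (-13, -14)) = 6.4031

Closest pair: (-16, -15) and (-13, -14) with distance 3.1623

The closest pair is (-16, -15) and (-13, -14) with Euclidean distance 3.1623. For 6 points, brute-force pairwise comparison is shown above. For large n, the divide-and-conquer algorithm (sort by x, recurse on halves, check the dividing strip) achieves O(n log n).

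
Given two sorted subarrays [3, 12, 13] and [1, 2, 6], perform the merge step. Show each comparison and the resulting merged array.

Merging process:

Compare 3 vs 1: take 1 from right. Merged: [1]
Compare 3 vs 2: take 2 from right. Merged: [1, 2]
Compare 3 vs 6: take 3 from left. Merged: [1, 2, 3]
Compare 12 vs 6: take 6 from right. Merged: [1, 2, 3, 6]
Append remaining from left: [12, 13]. Merged: [1, 2, 3, 6, 12, 13]

Final merged array: [1, 2, 3, 6, 12, 13]
Total comparisons: 4

The merged array is [1, 2, 3, 6, 12, 13], requiring 4 comparisons. The merge step runs in O(n) time where n is the total number of elements.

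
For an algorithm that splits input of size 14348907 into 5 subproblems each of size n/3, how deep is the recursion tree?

For divide and conquer with division factor 3:

Problem sizes at each level:
Level 0: 14348907
Level 1: 4782969
Level 2: 1594323
Level 3: 531441
Level 4: 177147
Level 5: 59049
Level 6: 19683
Level 7: 6561
Level 8: 2187
Level 9: 729
Level 10: 243
Level 11: 81
Level 12: 27
Level 13: 9
Level 14: 3
Level 15: 1

The root is level 0 and the size-1 base case is level 15 (the tree spans levels 0 through 15, i.e. 16 levels counting the root), so the depth is the number of divisions: log_3(14348907) = 15

The recursion tree depth is log_3(14348907) = 15. At each level, the problem size is divided by 3, so it takes 15 divisions to reduce to a base case of size 1. The algorithm makes 5 recursive calls at each level.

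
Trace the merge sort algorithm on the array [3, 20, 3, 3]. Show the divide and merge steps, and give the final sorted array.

Merge sort trace:

Split: [3, 20, 3, 3] -> [3, 20] and [3, 3]
  Split: [3, 20] -> [3] and [20]
  Merge: [3] + [20] -> [3, 20]
  Split: [3, 3] -> [3] and [3]
  Merge: [3] + [3] -> [3, 3]
Merge: [3, 20] + [3, 3] -> [3, 3, 3, 20]

Final sorted array: [3, 3, 3, 20]

The merge sort proceeds by recursively splitting the array and merging sorted halves.
After all merges, the sorted array is [3, 3, 3, 20].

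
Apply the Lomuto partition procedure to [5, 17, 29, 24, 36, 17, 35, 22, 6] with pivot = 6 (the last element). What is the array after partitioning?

Lomuto partition with pivot = 6:

Initial array: [5, 17, 29, 24, 36, 17, 35, 22, 6]

arr[0]=5 <= 6: swap with position 0, array becomes [5, 17, 29, 24, 36, 17, 35, 22, 6]
arr[1]=17 > 6: no swap
arr[2]=29 > 6: no swap
arr[3]=24 > 6: no swap
arr[4]=36 > 6: no swap
arr[5]=17 > 6: no swap
arr[6]=35 > 6: no swap
arr[7]=22 > 6: no swap

Place pivot at position 1: [5, 6, 29, 24, 36, 17, 35, 22, 17]
Pivot position: 1

After partitioning with pivot 6, the array becomes [5, 6, 29, 24, 36, 17, 35, 22, 17]. The pivot is placed at index 1. All elements to the left of the pivot are <= 6, and all elements to the right are > 6.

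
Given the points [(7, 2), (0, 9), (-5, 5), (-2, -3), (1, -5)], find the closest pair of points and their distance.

Computing all pairwise distances among 5 points:

d((7, 2), (0, 9)) = 9.8995
d((7, 2), (-5, 5)) = 12.3693
d((7, 2), (-2, -3)) = 10.2956
d((7, 2), (1, -5)) = 9.2195
d((0, 9), (-5, 5)) = 6.4031
d((0, 9), (-2, -3)) = 12.1655
d((0, 9), (1, -5)) = 14.0357
d((-5, 5), (-2, -3)) = 8.544
d((-5, 5), (1, -5)) = 11.6619
d((-2, -3), (1, -5)) = 3.6056 <-- minimum

Closest pair: (-2, -3) and (1, -5) with distance 3.6056

The closest pair is (-2, -3) and (1, -5) with Euclidean distance 3.6056. For 5 points, brute-force pairwise comparison is shown above. For large n, the divide-and-conquer algorithm (sort by x, recurse on halves, check the dividing strip) achieves O(n log n).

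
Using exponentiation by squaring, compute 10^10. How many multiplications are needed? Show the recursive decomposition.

Computing 10^10 by squaring (build up from 10^1; each line after the first costs one multiplication):

10^1 = 10
10^2 = (10^1)^2 = 10^2 = 100
10^4 = (10^2)^2 = 100^2 = 10000
10^5 = 10 * 10^4 = 10 * 10000 = 100000
10^10 = (10^5)^2 = 100000^2 = 10000000000

Result: 10000000000
Multiplications needed: 4 (4 lines after 10^1)

10^10 = 10000000000. Using exponentiation by squaring, this requires 4 multiplications. The key idea: if the exponent is even, square the half-power; if odd, multiply by the base once.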